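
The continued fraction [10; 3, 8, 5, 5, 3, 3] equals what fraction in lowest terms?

Using pₖ = aₖpₖ₋₁ + pₖ₋₂ and qₖ = aₖqₖ₋₁ + qₖ₋₂:
  k=0: a=10, p=10, q=1
  k=1: a=3, p=31, q=3
  k=2: a=8, p=258, q=25
  k=3: a=5, p=1321, q=128
  k=4: a=5, p=6863, q=665
  k=5: a=3, p=21910, q=2123
  k=6: a=3, p=72593, q=7034

72593/7034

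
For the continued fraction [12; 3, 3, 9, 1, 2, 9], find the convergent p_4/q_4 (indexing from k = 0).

1267/103

Using pₖ = aₖpₖ₋₁ + pₖ₋₂, qₖ = aₖqₖ₋₁ + qₖ₋₂ (with p₋₁=1, p₋₂=0, q₋₁=0, q₋₂=1):
  k=0: a=12, p=12, q=1
  k=1: a=3, p=37, q=3
  k=2: a=3, p=123, q=10
  k=3: a=9, p=1144, q=93
  k=4: a=1, p=1267, q=103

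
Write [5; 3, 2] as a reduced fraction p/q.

37/7

Using pₖ = aₖpₖ₋₁ + pₖ₋₂ and qₖ = aₖqₖ₋₁ + qₖ₋₂:
  k=0: a=5, p=5, q=1
  k=1: a=3, p=16, q=3
  k=2: a=2, p=37, q=7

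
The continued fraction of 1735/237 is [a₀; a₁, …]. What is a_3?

2

1735 = 7·237 + 76   →  a_0 = 7
237 = 3·76 + 9   →  a_1 = 3
76 = 8·9 + 4   →  a_2 = 8
9 = 2·4 + 1   →  a_3 = 2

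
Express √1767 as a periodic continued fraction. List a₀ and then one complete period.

[42; 28, 84]

a₀ = ⌊√1767⌋ = 42.
With m₀=0, d₀=1 and mₖ₊₁ = dₖaₖ − mₖ, dₖ₊₁ = (n − mₖ₊₁²)/dₖ, aₖ₊₁ = ⌊(a₀+mₖ₊₁)/dₖ₊₁⌋:
  k=1: m=42, d=3, a=28
  k=2: m=42, d=1, a=84
d=1 and a=2a₀=84 at k=2, so the next step gives (m, d) = (42, 3) again — its k=1 value — and the period has length 2.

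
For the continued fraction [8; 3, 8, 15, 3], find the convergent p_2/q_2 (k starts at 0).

Using pₖ = aₖpₖ₋₁ + pₖ₋₂, qₖ = aₖqₖ₋₁ + qₖ₋₂ (with p₋₁=1, p₋₂=0, q₋₁=0, q₋₂=1):
  k=0: a=8, p=8, q=1
  k=1: a=3, p=25, q=3
  k=2: a=8, p=208, q=25

208/25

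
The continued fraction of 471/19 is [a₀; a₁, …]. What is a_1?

1

471 = 24·19 + 15   →  a_0 = 24
19 = 1·15 + 4   →  a_1 = 1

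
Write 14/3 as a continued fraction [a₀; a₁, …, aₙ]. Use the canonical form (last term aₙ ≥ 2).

14 = 4×3 + 2
3 = 1×2 + 1
2 = 2×1 + 0  (stop)
So 14/3 = [4; 1, 2].

[4; 1, 2]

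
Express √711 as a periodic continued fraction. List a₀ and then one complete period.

[26; 1, 1, 1, 52]

a₀ = ⌊√711⌋ = 26.
With m₀=0, d₀=1 and mₖ₊₁ = dₖaₖ − mₖ, dₖ₊₁ = (n − mₖ₊₁²)/dₖ, aₖ₊₁ = ⌊(a₀+mₖ₊₁)/dₖ₊₁⌋:
  k=1: m=26, d=35, a=1
  k=2: m=9, d=18, a=1
  k=3: m=9, d=35, a=1
  k=4: m=26, d=1, a=52
d=1 and a=2a₀=52 at k=4, so the next step gives (m, d) = (26, 35) again — its k=1 value — and the period has length 4.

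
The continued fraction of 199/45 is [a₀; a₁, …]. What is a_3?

1

199 = 4·45 + 19   →  a_0 = 4
45 = 2·19 + 7   →  a_1 = 2
19 = 2·7 + 5   →  a_2 = 2
7 = 1·5 + 2   →  a_3 = 1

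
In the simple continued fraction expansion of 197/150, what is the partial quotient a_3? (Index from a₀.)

197 = 1·150 + 47   →  a_0 = 1
150 = 3·47 + 9   →  a_1 = 3
47 = 5·9 + 2   →  a_2 = 5
9 = 4·2 + 1   →  a_3 = 4

4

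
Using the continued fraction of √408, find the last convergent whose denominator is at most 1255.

20401/1010

√408 = [20; 5, 40, …] (period length 2).
Convergents:
  p_0/q_0 = 20/1
  p_1/q_1 = 101/5
  p_2/q_2 = 4060/201
  p_3/q_3 = 20401/1010
  p_4/q_4 = 820100/40601
q_3 = 1010 ≤ 1255 < 40601 = q_4, so the answer is 20401/1010.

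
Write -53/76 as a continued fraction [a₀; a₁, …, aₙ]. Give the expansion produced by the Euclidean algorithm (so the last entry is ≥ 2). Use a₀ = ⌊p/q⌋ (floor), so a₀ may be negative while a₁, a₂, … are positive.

[-1; 3, 3, 3, 2]

-53 = -1·76 + 23
76 = 3·23 + 7
23 = 3·7 + 2
7 = 3·2 + 1
2 = 2·1 + 0  (stop)
So -53/76 = [-1; 3, 3, 3, 2].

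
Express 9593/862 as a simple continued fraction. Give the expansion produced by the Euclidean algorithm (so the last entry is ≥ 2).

[11; 7, 1, 3, 3, 1, 2, 2]

9593 = 11×862 + 111
862 = 7×111 + 85
111 = 1×85 + 26
85 = 3×26 + 7
26 = 3×7 + 5
7 = 1×5 + 2
5 = 2×2 + 1
2 = 2×1 + 0  (stop)
So 9593/862 = [11; 7, 1, 3, 3, 1, 2, 2].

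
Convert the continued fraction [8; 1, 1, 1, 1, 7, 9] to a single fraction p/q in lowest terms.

Using pₖ = aₖpₖ₋₁ + pₖ₋₂ and qₖ = aₖqₖ₋₁ + qₖ₋₂:
  k=0: a=8, p=8, q=1
  k=1: a=1, p=9, q=1
  k=2: a=1, p=17, q=2
  k=3: a=1, p=26, q=3
  k=4: a=1, p=43, q=5
  k=5: a=7, p=327, q=38
  k=6: a=9, p=2986, q=347

2986/347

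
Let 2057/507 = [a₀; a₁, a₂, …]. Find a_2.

2057 = 4·507 + 29   →  a_0 = 4
507 = 17·29 + 14   →  a_1 = 17
29 = 2·14 + 1   →  a_2 = 2

2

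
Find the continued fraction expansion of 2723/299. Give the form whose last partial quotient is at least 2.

2723 = 9·299 + 32
299 = 9·32 + 11
32 = 2·11 + 10
11 = 1·10 + 1
10 = 10·1 + 0  (stop)
So 2723/299 = [9; 9, 2, 1, 10].

[9; 9, 2, 1, 10]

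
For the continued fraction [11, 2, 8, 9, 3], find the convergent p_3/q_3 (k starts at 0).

Using pₖ = aₖpₖ₋₁ + pₖ₋₂, qₖ = aₖqₖ₋₁ + qₖ₋₂ (with p₋₁=1, p₋₂=0, q₋₁=0, q₋₂=1):
  k=0: a=11, p=11, q=1
  k=1: a=2, p=23, q=2
  k=2: a=8, p=195, q=17
  k=3: a=9, p=1778, q=155

1778/155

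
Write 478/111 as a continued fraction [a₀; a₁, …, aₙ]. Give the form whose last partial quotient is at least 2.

[4; 3, 3, 1, 3, 2]

478 = 4×111 + 34
111 = 3×34 + 9
34 = 3×9 + 7
9 = 1×7 + 2
7 = 3×2 + 1
2 = 2×1 + 0  (stop)
So 478/111 = [4; 3, 3, 1, 3, 2].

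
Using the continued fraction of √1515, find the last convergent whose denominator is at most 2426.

√1515 = [38; 1, 11, 1, 76, …] (period length 4).
Convergents:
  p_0/q_0 = 38/1
  p_1/q_1 = 39/1
  p_2/q_2 = 467/12
  p_3/q_3 = 506/13
  p_4/q_4 = 38923/1000
  p_5/q_5 = 39429/1013
  p_6/q_6 = 472642/12143
q_5 = 1013 ≤ 2426 < 12143 = q_6, so the answer is 39429/1013.

39429/1013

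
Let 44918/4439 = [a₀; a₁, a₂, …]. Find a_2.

2

44918 = 10·4439 + 528   →  a_0 = 10
4439 = 8·528 + 215   →  a_1 = 8
528 = 2·215 + 98   →  a_2 = 2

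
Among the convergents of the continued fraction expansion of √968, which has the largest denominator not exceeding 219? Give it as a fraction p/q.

2209/71

√968 = [31; 8, 1, 6, 1, 8, 62, …] (period length 6).
Convergents:
  p_0/q_0 = 31/1
  p_1/q_1 = 249/8
  p_2/q_2 = 280/9
  p_3/q_3 = 1929/62
  p_4/q_4 = 2209/71
  p_5/q_5 = 19601/630
q_4 = 71 ≤ 219 < 630 = q_5, so the answer is 2209/71.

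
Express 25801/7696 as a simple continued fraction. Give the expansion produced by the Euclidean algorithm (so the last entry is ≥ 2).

[3; 2, 1, 5, 8, 18, 3]

25801 = 3·7696 + 2713
7696 = 2·2713 + 2270
2713 = 1·2270 + 443
2270 = 5·443 + 55
443 = 8·55 + 3
55 = 18·3 + 1
3 = 3·1 + 0  (stop)
So 25801/7696 = [3; 2, 1, 5, 8, 18, 3].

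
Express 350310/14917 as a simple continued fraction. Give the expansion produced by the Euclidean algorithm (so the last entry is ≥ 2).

[23; 2, 15, 14, 11, 3]

350310 = 23*14917 + 7219
14917 = 2*7219 + 479
7219 = 15*479 + 34
479 = 14*34 + 3
34 = 11*3 + 1
3 = 3*1 + 0  (stop)
So 350310/14917 = [23; 2, 15, 14, 11, 3].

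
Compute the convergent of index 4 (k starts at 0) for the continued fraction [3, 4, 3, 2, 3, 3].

Using pₖ = aₖpₖ₋₁ + pₖ₋₂, qₖ = aₖqₖ₋₁ + qₖ₋₂ (with p₋₁=1, p₋₂=0, q₋₁=0, q₋₂=1):
  k=0: a=3, p=3, q=1
  k=1: a=4, p=13, q=4
  k=2: a=3, p=42, q=13
  k=3: a=2, p=97, q=30
  k=4: a=3, p=333, q=103

333/103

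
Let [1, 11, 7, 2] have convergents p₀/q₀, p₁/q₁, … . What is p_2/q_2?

85/78

Using pₖ = aₖpₖ₋₁ + pₖ₋₂, qₖ = aₖqₖ₋₁ + qₖ₋₂ (with p₋₁=1, p₋₂=0, q₋₁=0, q₋₂=1):
  k=0: a=1, p=1, q=1
  k=1: a=11, p=12, q=11
  k=2: a=7, p=85, q=78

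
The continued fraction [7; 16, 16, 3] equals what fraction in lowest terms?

5558/787

Using pₖ = aₖpₖ₋₁ + pₖ₋₂ and qₖ = aₖqₖ₋₁ + qₖ₋₂:
  k=0: a=7, p=7, q=1
  k=1: a=16, p=113, q=16
  k=2: a=16, p=1815, q=257
  k=3: a=3, p=5558, q=787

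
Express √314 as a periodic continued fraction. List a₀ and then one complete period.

[17; 1, 2, 1, 1, 2, 1, 34]

a₀ = ⌊√314⌋ = 17.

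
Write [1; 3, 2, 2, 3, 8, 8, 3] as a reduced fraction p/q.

Using pₖ = aₖpₖ₋₁ + pₖ₋₂ and qₖ = aₖqₖ₋₁ + qₖ₋₂:
  k=0: a=1, p=1, q=1
  k=1: a=3, p=4, q=3
  k=2: a=2, p=9, q=7
  k=3: a=2, p=22, q=17
  k=4: a=3, p=75, q=58
  k=5: a=8, p=622, q=481
  k=6: a=8, p=5051, q=3906
  k=7: a=3, p=15775, q=12199

15775/12199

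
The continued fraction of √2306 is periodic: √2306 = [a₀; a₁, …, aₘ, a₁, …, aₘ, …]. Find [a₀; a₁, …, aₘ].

[48; 48, 96]

a₀ = ⌊√2306⌋ = 48.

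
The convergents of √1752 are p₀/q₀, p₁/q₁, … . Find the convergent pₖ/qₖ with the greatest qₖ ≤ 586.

√1752 = [41; 1, 5, 1, 82, …] (period length 4).
Convergents:
  p_0/q_0 = 41/1
  p_1/q_1 = 42/1
  p_2/q_2 = 251/6
  p_3/q_3 = 293/7
  p_4/q_4 = 24277/580
  p_5/q_5 = 24570/587
q_4 = 580 ≤ 586 < 587 = q_5, so the answer is 24277/580.

24277/580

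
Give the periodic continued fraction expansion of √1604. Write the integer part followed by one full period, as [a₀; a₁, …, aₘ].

a₀ = ⌊√1604⌋ = 40.
With m₀=0, d₀=1 and mₖ₊₁ = dₖaₖ − mₖ, dₖ₊₁ = (n − mₖ₊₁²)/dₖ, aₖ₊₁ = ⌊(a₀+mₖ₊₁)/dₖ₊₁⌋:
  k=1: m=40, d=4, a=20
  k=2: m=40, d=1, a=80
d=1 and a=2a₀=80 at k=2, so the next step gives (m, d) = (40, 4) again — its k=1 value — and the period has length 2.

[40; 20, 80]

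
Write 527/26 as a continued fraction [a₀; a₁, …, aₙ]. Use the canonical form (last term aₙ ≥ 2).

[20; 3, 1, 2, 2]

527 = 20·26 + 7
26 = 3·7 + 5
7 = 1·5 + 2
5 = 2·2 + 1
2 = 2·1 + 0  (stop)
So 527/26 = [20; 3, 1, 2, 2].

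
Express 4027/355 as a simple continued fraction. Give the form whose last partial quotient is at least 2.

4027 = 11*355 + 122
355 = 2*122 + 111
122 = 1*111 + 11
111 = 10*11 + 1
11 = 11*1 + 0  (stop)
So 4027/355 = [11; 2, 1, 10, 11].

[11; 2, 1, 10, 11]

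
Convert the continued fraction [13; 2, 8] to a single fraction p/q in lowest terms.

Using pₖ = aₖpₖ₋₁ + pₖ₋₂ and qₖ = aₖqₖ₋₁ + qₖ₋₂:
  k=0: a=13, p=13, q=1
  k=1: a=2, p=27, q=2
  k=2: a=8, p=229, q=17

229/17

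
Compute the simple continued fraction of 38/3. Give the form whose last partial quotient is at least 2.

[12; 1, 2]

38 = 12×3 + 2
3 = 1×2 + 1
2 = 2×1 + 0  (stop)
So 38/3 = [12; 1, 2].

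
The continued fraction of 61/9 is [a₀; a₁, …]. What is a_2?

61 = 6·9 + 7   →  a_0 = 6
9 = 1·7 + 2   →  a_1 = 1
7 = 3·2 + 1   →  a_2 = 3

3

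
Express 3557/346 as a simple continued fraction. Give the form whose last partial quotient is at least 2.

[10; 3, 1, 1, 3, 4, 3]

3557 = 10*346 + 97
346 = 3*97 + 55
97 = 1*55 + 42
55 = 1*42 + 13
42 = 3*13 + 3
13 = 4*3 + 1
3 = 3*1 + 0  (stop)
So 3557/346 = [10; 3, 1, 1, 3, 4, 3].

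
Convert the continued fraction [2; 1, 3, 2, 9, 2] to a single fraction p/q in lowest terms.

Fold from the inside: start with 2/1.
  9 + 1/2 = 19/2
  2 + 2/19 = 40/19
  3 + 19/40 = 139/40
  1 + 40/139 = 179/139
  2 + 139/179 = 497/179

497/179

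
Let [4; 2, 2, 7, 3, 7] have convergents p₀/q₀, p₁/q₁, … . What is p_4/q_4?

Using pₖ = aₖpₖ₋₁ + pₖ₋₂, qₖ = aₖqₖ₋₁ + qₖ₋₂ (with p₋₁=1, p₋₂=0, q₋₁=0, q₋₂=1):
  k=0: a=4, p=4, q=1
  k=1: a=2, p=9, q=2
  k=2: a=2, p=22, q=5
  k=3: a=7, p=163, q=37
  k=4: a=3, p=511, q=116

511/116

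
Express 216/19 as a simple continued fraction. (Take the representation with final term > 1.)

216 = 11×19 + 7
19 = 2×7 + 5
7 = 1×5 + 2
5 = 2×2 + 1
2 = 2×1 + 0  (stop)
So 216/19 = [11; 2, 1, 2, 2].

[11; 2, 1, 2, 2]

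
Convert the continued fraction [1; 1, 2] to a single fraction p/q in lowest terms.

Fold from the inside: start with 2/1.
  1 + 1/2 = 3/2
  1 + 2/3 = 5/3

5/3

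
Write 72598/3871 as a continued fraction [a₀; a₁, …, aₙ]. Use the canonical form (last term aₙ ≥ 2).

72598 = 18*3871 + 2920
3871 = 1*2920 + 951
2920 = 3*951 + 67
951 = 14*67 + 13
67 = 5*13 + 2
13 = 6*2 + 1
2 = 2*1 + 0  (stop)
So 72598/3871 = [18; 1, 3, 14, 5, 6, 2].

[18; 1, 3, 14, 5, 6, 2]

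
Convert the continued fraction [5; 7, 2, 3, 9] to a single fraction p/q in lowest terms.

Fold from the inside: start with 9/1.
  3 + 1/9 = 28/9
  2 + 9/28 = 65/28
  7 + 28/65 = 483/65
  5 + 65/483 = 2480/483

2480/483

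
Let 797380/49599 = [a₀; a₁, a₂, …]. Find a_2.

15

797380 = 16·49599 + 3796   →  a_0 = 16
49599 = 13·3796 + 251   →  a_1 = 13
3796 = 15·251 + 31   →  a_2 = 15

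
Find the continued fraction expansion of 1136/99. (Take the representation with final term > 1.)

1136 = 11·99 + 47
99 = 2·47 + 5
47 = 9·5 + 2
5 = 2·2 + 1
2 = 2·1 + 0  (stop)
So 1136/99 = [11; 2, 9, 2, 2].

[11; 2, 9, 2, 2]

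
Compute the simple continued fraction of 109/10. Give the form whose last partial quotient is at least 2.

109 = 10×10 + 9
10 = 1×9 + 1
9 = 9×1 + 0  (stop)
So 109/10 = [10; 1, 9].

[10; 1, 9]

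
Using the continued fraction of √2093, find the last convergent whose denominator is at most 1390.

√2093 = [45; 1, 2, 1, 90, …] (period length 4).
Convergents:
  p_0/q_0 = 45/1
  p_1/q_1 = 46/1
  p_2/q_2 = 137/3
  p_3/q_3 = 183/4
  p_4/q_4 = 16607/363
  p_5/q_5 = 16790/367
  p_6/q_6 = 50187/1097
  p_7/q_7 = 66977/1464
q_6 = 1097 ≤ 1390 < 1464 = q_7, so the answer is 50187/1097.

50187/1097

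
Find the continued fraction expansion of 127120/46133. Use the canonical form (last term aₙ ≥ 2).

[2; 1, 3, 11, 11, 18, 2, 2]

127120 = 2·46133 + 34854
46133 = 1·34854 + 11279
34854 = 3·11279 + 1017
11279 = 11·1017 + 92
1017 = 11·92 + 5
92 = 18·5 + 2
5 = 2·2 + 1
2 = 2·1 + 0  (stop)
So 127120/46133 = [2; 1, 3, 11, 11, 18, 2, 2].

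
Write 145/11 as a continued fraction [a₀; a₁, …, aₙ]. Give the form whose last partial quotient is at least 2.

[13; 5, 2]

145 = 13×11 + 2
11 = 5×2 + 1
2 = 2×1 + 0  (stop)
So 145/11 = [13; 5, 2].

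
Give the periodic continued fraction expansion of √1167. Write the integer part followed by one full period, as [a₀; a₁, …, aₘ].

[34; 6, 5, 11, 5, 6, 68]

a₀ = ⌊√1167⌋ = 34.
With m₀=0, d₀=1 and mₖ₊₁ = dₖaₖ − mₖ, dₖ₊₁ = (n − mₖ₊₁²)/dₖ, aₖ₊₁ = ⌊(a₀+mₖ₊₁)/dₖ₊₁⌋:
  k=1: m=34, d=11, a=6
  k=2: m=32, d=13, a=5
  k=3: m=33, d=6, a=11
  k=4: m=33, d=13, a=5
  k=5: m=32, d=11, a=6
  k=6: m=34, d=1, a=68
d=1 and a=2a₀=68 at k=6, so the next step gives (m, d) = (34, 11) again — its k=1 value — and the period has length 6.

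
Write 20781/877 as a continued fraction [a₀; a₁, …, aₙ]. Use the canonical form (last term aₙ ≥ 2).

20781 = 23*877 + 610
877 = 1*610 + 267
610 = 2*267 + 76
267 = 3*76 + 39
76 = 1*39 + 37
39 = 1*37 + 2
37 = 18*2 + 1
2 = 2*1 + 0  (stop)
So 20781/877 = [23; 1, 2, 3, 1, 1, 18, 2].

[23; 1, 2, 3, 1, 1, 18, 2]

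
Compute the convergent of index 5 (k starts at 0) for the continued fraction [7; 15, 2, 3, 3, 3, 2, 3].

Using pₖ = aₖpₖ₋₁ + pₖ₋₂, qₖ = aₖqₖ₋₁ + qₖ₋₂ (with p₋₁=1, p₋₂=0, q₋₁=0, q₋₂=1):
  k=0: a=7, p=7, q=1
  k=1: a=15, p=106, q=15
  k=2: a=2, p=219, q=31
  k=3: a=3, p=763, q=108
  k=4: a=3, p=2508, q=355
  k=5: a=3, p=8287, q=1173

8287/1173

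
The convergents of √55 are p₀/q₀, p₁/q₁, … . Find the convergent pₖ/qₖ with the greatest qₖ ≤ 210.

1283/173

√55 = [7; 2, 2, 2, 14, …] (period length 4).
Convergents:
  p_0/q_0 = 7/1
  p_1/q_1 = 15/2
  p_2/q_2 = 37/5
  p_3/q_3 = 89/12
  p_4/q_4 = 1283/173
  p_5/q_5 = 2655/358
q_4 = 173 ≤ 210 < 358 = q_5, so the answer is 1283/173.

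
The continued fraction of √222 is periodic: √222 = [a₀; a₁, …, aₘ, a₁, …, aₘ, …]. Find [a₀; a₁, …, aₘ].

[14; 1, 8, 1, 28]

a₀ = ⌊√222⌋ = 14.
With m₀=0, d₀=1 and mₖ₊₁ = dₖaₖ − mₖ, dₖ₊₁ = (n − mₖ₊₁²)/dₖ, aₖ₊₁ = ⌊(a₀+mₖ₊₁)/dₖ₊₁⌋:
  k=1: m=14, d=26, a=1
  k=2: m=12, d=3, a=8
  k=3: m=12, d=26, a=1
  k=4: m=14, d=1, a=28
d=1 and a=2a₀=28 at k=4, so the next step gives (m, d) = (14, 26) again — its k=1 value — and the period has length 4.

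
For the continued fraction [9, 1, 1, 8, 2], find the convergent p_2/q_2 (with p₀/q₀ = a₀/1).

Using pₖ = aₖpₖ₋₁ + pₖ₋₂, qₖ = aₖqₖ₋₁ + qₖ₋₂ (with p₋₁=1, p₋₂=0, q₋₁=0, q₋₂=1):
  k=0: a=9, p=9, q=1
  k=1: a=1, p=10, q=1
  k=2: a=1, p=19, q=2

19/2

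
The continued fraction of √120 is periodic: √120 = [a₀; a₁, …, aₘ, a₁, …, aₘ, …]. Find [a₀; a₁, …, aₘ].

[10; 1, 20]

a₀ = ⌊√120⌋ = 10.
With m₀=0, d₀=1 and mₖ₊₁ = dₖaₖ − mₖ, dₖ₊₁ = (n − mₖ₊₁²)/dₖ, aₖ₊₁ = ⌊(a₀+mₖ₊₁)/dₖ₊₁⌋:
  k=1: m=10, d=20, a=1
  k=2: m=10, d=1, a=20
d=1 and a=2a₀=20 at k=2, so the next step gives (m, d) = (10, 20) again — its k=1 value — and the period has length 2.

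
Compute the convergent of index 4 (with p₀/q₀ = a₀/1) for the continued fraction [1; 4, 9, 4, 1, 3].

235/189

Using pₖ = aₖpₖ₋₁ + pₖ₋₂, qₖ = aₖqₖ₋₁ + qₖ₋₂ (with p₋₁=1, p₋₂=0, q₋₁=0, q₋₂=1):
  k=0: a=1, p=1, q=1
  k=1: a=4, p=5, q=4
  k=2: a=9, p=46, q=37
  k=3: a=4, p=189, q=152
  k=4: a=1, p=235, q=189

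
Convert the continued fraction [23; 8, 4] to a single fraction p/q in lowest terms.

763/33

Fold from the inside: start with 4/1.
  8 + 1/4 = 33/4
  23 + 4/33 = 763/33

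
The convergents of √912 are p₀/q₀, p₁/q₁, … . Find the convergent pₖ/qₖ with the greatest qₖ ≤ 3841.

√912 = [30; 5, 60, …] (period length 2).
Convergents:
  p_0/q_0 = 30/1
  p_1/q_1 = 151/5
  p_2/q_2 = 9090/301
  p_3/q_3 = 45601/1510
  p_4/q_4 = 2745150/90901
q_3 = 1510 ≤ 3841 < 90901 = q_4, so the answer is 45601/1510.

45601/1510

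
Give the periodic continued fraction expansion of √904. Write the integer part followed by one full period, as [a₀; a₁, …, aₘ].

[30; 15, 60]

a₀ = ⌊√904⌋ = 30.
With m₀=0, d₀=1 and mₖ₊₁ = dₖaₖ − mₖ, dₖ₊₁ = (n − mₖ₊₁²)/dₖ, aₖ₊₁ = ⌊(a₀+mₖ₊₁)/dₖ₊₁⌋:
  k=1: m=30, d=4, a=15
  k=2: m=30, d=1, a=60
d=1 and a=2a₀=60 at k=2, so the next step gives (m, d) = (30, 4) again — its k=1 value — and the period has length 2.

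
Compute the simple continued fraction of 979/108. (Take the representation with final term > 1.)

979 = 9*108 + 7
108 = 15*7 + 3
7 = 2*3 + 1
3 = 3*1 + 0  (stop)
So 979/108 = [9; 15, 2, 3].

[9; 15, 2, 3]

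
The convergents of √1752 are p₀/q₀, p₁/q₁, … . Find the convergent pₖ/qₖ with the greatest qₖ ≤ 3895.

√1752 = [41; 1, 5, 1, 82, …] (period length 4).
Convergents:
  p_0/q_0 = 41/1
  p_1/q_1 = 42/1
  p_2/q_2 = 251/6
  p_3/q_3 = 293/7
  p_4/q_4 = 24277/580
  p_5/q_5 = 24570/587
  p_6/q_6 = 147127/3515
  p_7/q_7 = 171697/4102
q_6 = 3515 ≤ 3895 < 4102 = q_7, so the answer is 147127/3515.

147127/3515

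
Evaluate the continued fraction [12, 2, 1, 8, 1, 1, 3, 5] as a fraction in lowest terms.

12654/1025

Fold from the inside: start with 5/1.
  3 + 1/5 = 16/5
  1 + 5/16 = 21/16
  1 + 16/21 = 37/21
  8 + 21/37 = 317/37
  1 + 37/317 = 354/317
  2 + 317/354 = 1025/354
  12 + 354/1025 = 12654/1025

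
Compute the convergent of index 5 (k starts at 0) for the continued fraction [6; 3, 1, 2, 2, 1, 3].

232/37

Using pₖ = aₖpₖ₋₁ + pₖ₋₂, qₖ = aₖqₖ₋₁ + qₖ₋₂ (with p₋₁=1, p₋₂=0, q₋₁=0, q₋₂=1):
  k=0: a=6, p=6, q=1
  k=1: a=3, p=19, q=3
  k=2: a=1, p=25, q=4
  k=3: a=2, p=69, q=11
  k=4: a=2, p=163, q=26
  k=5: a=1, p=232, q=37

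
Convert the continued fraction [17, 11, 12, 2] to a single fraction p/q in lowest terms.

4734/277

Fold from the inside: start with 2/1.
  12 + 1/2 = 25/2
  11 + 2/25 = 277/25
  17 + 25/277 = 4734/277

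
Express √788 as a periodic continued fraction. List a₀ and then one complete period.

[28; 14, 56]

a₀ = ⌊√788⌋ = 28.
With m₀=0, d₀=1 and mₖ₊₁ = dₖaₖ − mₖ, dₖ₊₁ = (n − mₖ₊₁²)/dₖ, aₖ₊₁ = ⌊(a₀+mₖ₊₁)/dₖ₊₁⌋:
  k=1: m=28, d=4, a=14
  k=2: m=28, d=1, a=56
d=1 and a=2a₀=56 at k=2, so the next step gives (m, d) = (28, 4) again — its k=1 value — and the period has length 2.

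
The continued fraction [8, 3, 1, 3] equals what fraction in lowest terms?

124/15

Fold from the inside: start with 3/1.
  1 + 1/3 = 4/3
  3 + 3/4 = 15/4
  8 + 4/15 = 124/15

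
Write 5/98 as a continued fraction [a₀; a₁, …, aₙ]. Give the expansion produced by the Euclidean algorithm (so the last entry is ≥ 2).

[0; 19, 1, 1, 2]

5 = 0*98 + 5
98 = 19*5 + 3
5 = 1*3 + 2
3 = 1*2 + 1
2 = 2*1 + 0  (stop)
So 5/98 = [0; 19, 1, 1, 2].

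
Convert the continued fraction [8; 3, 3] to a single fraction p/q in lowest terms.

83/10

Using pₖ = aₖpₖ₋₁ + pₖ₋₂ and qₖ = aₖqₖ₋₁ + qₖ₋₂:
  k=0: a=8, p=8, q=1
  k=1: a=3, p=25, q=3
  k=2: a=3, p=83, q=10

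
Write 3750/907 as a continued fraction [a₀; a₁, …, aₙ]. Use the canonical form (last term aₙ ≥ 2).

3750 = 4×907 + 122
907 = 7×122 + 53
122 = 2×53 + 16
53 = 3×16 + 5
16 = 3×5 + 1
5 = 5×1 + 0  (stop)
So 3750/907 = [4; 7, 2, 3, 3, 5].

[4; 7, 2, 3, 3, 5]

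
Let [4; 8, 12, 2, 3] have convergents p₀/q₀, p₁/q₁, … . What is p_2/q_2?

Using pₖ = aₖpₖ₋₁ + pₖ₋₂, qₖ = aₖqₖ₋₁ + qₖ₋₂ (with p₋₁=1, p₋₂=0, q₋₁=0, q₋₂=1):
  k=0: a=4, p=4, q=1
  k=1: a=8, p=33, q=8
  k=2: a=12, p=400, q=97

400/97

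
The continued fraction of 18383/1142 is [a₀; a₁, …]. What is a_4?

18383 = 16·1142 + 111   →  a_0 = 16
1142 = 10·111 + 32   →  a_1 = 10
111 = 3·32 + 15   →  a_2 = 3
32 = 2·15 + 2   →  a_3 = 2
15 = 7·2 + 1   →  a_4 = 7

7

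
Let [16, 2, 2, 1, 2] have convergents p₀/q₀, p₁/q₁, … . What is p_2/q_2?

Using pₖ = aₖpₖ₋₁ + pₖ₋₂, qₖ = aₖqₖ₋₁ + qₖ₋₂ (with p₋₁=1, p₋₂=0, q₋₁=0, q₋₂=1):
  k=0: a=16, p=16, q=1
  k=1: a=2, p=33, q=2
  k=2: a=2, p=82, q=5

82/5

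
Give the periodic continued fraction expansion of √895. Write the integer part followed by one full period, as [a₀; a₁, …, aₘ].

a₀ = ⌊√895⌋ = 29.
With m₀=0, d₀=1 and mₖ₊₁ = dₖaₖ − mₖ, dₖ₊₁ = (n − mₖ₊₁²)/dₖ, aₖ₊₁ = ⌊(a₀+mₖ₊₁)/dₖ₊₁⌋:
  k=1: m=29, d=54, a=1
  k=2: m=25, d=5, a=10
  k=3: m=25, d=54, a=1
  k=4: m=29, d=1, a=58
d=1 and a=2a₀=58 at k=4, so the next step gives (m, d) = (29, 54) again — its k=1 value — and the period has length 4.

[29; 1, 10, 1, 58]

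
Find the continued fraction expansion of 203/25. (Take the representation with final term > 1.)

203 = 8*25 + 3
25 = 8*3 + 1
3 = 3*1 + 0  (stop)
So 203/25 = [8; 8, 3].

[8; 8, 3]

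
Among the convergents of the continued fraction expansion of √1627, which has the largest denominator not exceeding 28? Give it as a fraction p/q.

121/3

√1627 = [40; 2, 1, 39, 1, 2, 80, …] (period length 6).
Convergents:
  p_0/q_0 = 40/1
  p_1/q_1 = 81/2
  p_2/q_2 = 121/3
  p_3/q_3 = 4800/119
q_2 = 3 ≤ 28 < 119 = q_3, so the answer is 121/3.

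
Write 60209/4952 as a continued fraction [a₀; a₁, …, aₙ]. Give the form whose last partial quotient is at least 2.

[12; 6, 3, 4, 9, 1, 5]

60209 = 12*4952 + 785
4952 = 6*785 + 242
785 = 3*242 + 59
242 = 4*59 + 6
59 = 9*6 + 5
6 = 1*5 + 1
5 = 5*1 + 0  (stop)
So 60209/4952 = [12; 6, 3, 4, 9, 1, 5].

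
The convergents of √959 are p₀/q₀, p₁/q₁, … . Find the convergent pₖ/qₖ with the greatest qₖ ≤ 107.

960/31

√959 = [30; 1, 29, 1, 60, …] (period length 4).
Convergents:
  p_0/q_0 = 30/1
  p_1/q_1 = 31/1
  p_2/q_2 = 929/30
  p_3/q_3 = 960/31
  p_4/q_4 = 58529/1890
q_3 = 31 ≤ 107 < 1890 = q_4, so the answer is 960/31.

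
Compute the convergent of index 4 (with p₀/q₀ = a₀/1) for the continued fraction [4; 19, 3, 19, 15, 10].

68365/16873

Using pₖ = aₖpₖ₋₁ + pₖ₋₂, qₖ = aₖqₖ₋₁ + qₖ₋₂ (with p₋₁=1, p₋₂=0, q₋₁=0, q₋₂=1):
  k=0: a=4, p=4, q=1
  k=1: a=19, p=77, q=19
  k=2: a=3, p=235, q=58
  k=3: a=19, p=4542, q=1121
  k=4: a=15, p=68365, q=16873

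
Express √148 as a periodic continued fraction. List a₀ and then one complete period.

a₀ = ⌊√148⌋ = 12.
With m₀=0, d₀=1 and mₖ₊₁ = dₖaₖ − mₖ, dₖ₊₁ = (n − mₖ₊₁²)/dₖ, aₖ₊₁ = ⌊(a₀+mₖ₊₁)/dₖ₊₁⌋:
  k=1: m=12, d=4, a=6
  k=2: m=12, d=1, a=24
d=1 and a=2a₀=24 at k=2, so the next step gives (m, d) = (12, 4) again — its k=1 value — and the period has length 2.

[12; 6, 24]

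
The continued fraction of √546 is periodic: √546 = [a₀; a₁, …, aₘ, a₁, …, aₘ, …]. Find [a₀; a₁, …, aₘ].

a₀ = ⌊√546⌋ = 23.
With m₀=0, d₀=1 and mₖ₊₁ = dₖaₖ − mₖ, dₖ₊₁ = (n − mₖ₊₁²)/dₖ, aₖ₊₁ = ⌊(a₀+mₖ₊₁)/dₖ₊₁⌋:
  k=1: m=23, d=17, a=2
  k=2: m=11, d=25, a=1
  k=3: m=14, d=14, a=2
  k=4: m=14, d=25, a=1
  k=5: m=11, d=17, a=2
  k=6: m=23, d=1, a=46
d=1 and a=2a₀=46 at k=6, so the next step gives (m, d) = (23, 17) again — its k=1 value — and the period has length 6.

[23; 2, 1, 2, 1, 2, 46]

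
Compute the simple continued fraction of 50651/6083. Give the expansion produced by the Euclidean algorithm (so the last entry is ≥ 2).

[8; 3, 16, 3, 2, 17]

50651 = 8*6083 + 1987
6083 = 3*1987 + 122
1987 = 16*122 + 35
122 = 3*35 + 17
35 = 2*17 + 1
17 = 17*1 + 0  (stop)
So 50651/6083 = [8; 3, 16, 3, 2, 17].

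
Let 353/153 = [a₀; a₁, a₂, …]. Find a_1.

353 = 2·153 + 47   →  a_0 = 2
153 = 3·47 + 12   →  a_1 = 3

3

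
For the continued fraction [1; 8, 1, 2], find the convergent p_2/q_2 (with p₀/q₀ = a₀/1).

10/9

Using pₖ = aₖpₖ₋₁ + pₖ₋₂, qₖ = aₖqₖ₋₁ + qₖ₋₂ (with p₋₁=1, p₋₂=0, q₋₁=0, q₋₂=1):
  k=0: a=1, p=1, q=1
  k=1: a=8, p=9, q=8
  k=2: a=1, p=10, q=9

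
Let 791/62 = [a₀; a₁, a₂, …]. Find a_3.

7

791 = 12·62 + 47   →  a_0 = 12
62 = 1·47 + 15   →  a_1 = 1
47 = 3·15 + 2   →  a_2 = 3
15 = 7·2 + 1   →  a_3 = 7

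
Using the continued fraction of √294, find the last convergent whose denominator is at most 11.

120/7

√294 = [17; 6, 1, 4, 1, 6, 34, …] (period length 6).
Convergents:
  p_0/q_0 = 17/1
  p_1/q_1 = 103/6
  p_2/q_2 = 120/7
  p_3/q_3 = 583/34
q_2 = 7 ≤ 11 < 34 = q_3, so the answer is 120/7.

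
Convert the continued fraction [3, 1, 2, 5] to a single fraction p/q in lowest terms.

59/16

Using pₖ = aₖpₖ₋₁ + pₖ₋₂ and qₖ = aₖqₖ₋₁ + qₖ₋₂:
  k=0: a=3, p=3, q=1
  k=1: a=1, p=4, q=1
  k=2: a=2, p=11, q=3
  k=3: a=5, p=59, q=16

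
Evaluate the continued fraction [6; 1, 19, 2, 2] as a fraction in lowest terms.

709/102

Using pₖ = aₖpₖ₋₁ + pₖ₋₂ and qₖ = aₖqₖ₋₁ + qₖ₋₂:
  k=0: a=6, p=6, q=1
  k=1: a=1, p=7, q=1
  k=2: a=19, p=139, q=20
  k=3: a=2, p=285, q=41
  k=4: a=2, p=709, q=102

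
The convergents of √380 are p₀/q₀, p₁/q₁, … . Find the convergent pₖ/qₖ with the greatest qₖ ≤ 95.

1501/77

√380 = [19; 2, 38, …] (period length 2).
Convergents:
  p_0/q_0 = 19/1
  p_1/q_1 = 39/2
  p_2/q_2 = 1501/77
  p_3/q_3 = 3041/156
q_2 = 77 ≤ 95 < 156 = q_3, so the answer is 1501/77.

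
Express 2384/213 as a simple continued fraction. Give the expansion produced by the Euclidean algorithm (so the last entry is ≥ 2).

[11; 5, 5, 8]

2384 = 11·213 + 41
213 = 5·41 + 8
41 = 5·8 + 1
8 = 8·1 + 0  (stop)
So 2384/213 = [11; 5, 5, 8].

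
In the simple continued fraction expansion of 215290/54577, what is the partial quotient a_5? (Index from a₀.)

13

215290 = 3·54577 + 51559   →  a_0 = 3
54577 = 1·51559 + 3018   →  a_1 = 1
51559 = 17·3018 + 253   →  a_2 = 17
3018 = 11·253 + 235   →  a_3 = 11
253 = 1·235 + 18   →  a_4 = 1
235 = 13·18 + 1   →  a_5 = 13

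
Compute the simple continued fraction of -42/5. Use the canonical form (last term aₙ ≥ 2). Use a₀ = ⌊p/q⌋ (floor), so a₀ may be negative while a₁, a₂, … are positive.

[-9; 1, 1, 2]

-42 = -9×5 + 3
5 = 1×3 + 2
3 = 1×2 + 1
2 = 2×1 + 0  (stop)
So -42/5 = [-9; 1, 1, 2].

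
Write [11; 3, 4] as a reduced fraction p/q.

Using pₖ = aₖpₖ₋₁ + pₖ₋₂ and qₖ = aₖqₖ₋₁ + qₖ₋₂:
  k=0: a=11, p=11, q=1
  k=1: a=3, p=34, q=3
  k=2: a=4, p=147, q=13

147/13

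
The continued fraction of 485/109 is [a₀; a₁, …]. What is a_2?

4

485 = 4·109 + 49   →  a_0 = 4
109 = 2·49 + 11   →  a_1 = 2
49 = 4·11 + 5   →  a_2 = 4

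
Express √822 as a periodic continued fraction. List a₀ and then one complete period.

[28; 1, 2, 28, 2, 1, 56]

a₀ = ⌊√822⌋ = 28.
With m₀=0, d₀=1 and mₖ₊₁ = dₖaₖ − mₖ, dₖ₊₁ = (n − mₖ₊₁²)/dₖ, aₖ₊₁ = ⌊(a₀+mₖ₊₁)/dₖ₊₁⌋:
  k=1: m=28, d=38, a=1
  k=2: m=10, d=19, a=2
  k=3: m=28, d=2, a=28
  k=4: m=28, d=19, a=2
  k=5: m=10, d=38, a=1
  k=6: m=28, d=1, a=56
d=1 and a=2a₀=56 at k=6, so the next step gives (m, d) = (28, 38) again — its k=1 value — and the period has length 6.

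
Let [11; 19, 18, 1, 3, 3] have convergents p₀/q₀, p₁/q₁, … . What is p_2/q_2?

3791/343

Using pₖ = aₖpₖ₋₁ + pₖ₋₂, qₖ = aₖqₖ₋₁ + qₖ₋₂ (with p₋₁=1, p₋₂=0, q₋₁=0, q₋₂=1):
  k=0: a=11, p=11, q=1
  k=1: a=19, p=210, q=19
  k=2: a=18, p=3791, q=343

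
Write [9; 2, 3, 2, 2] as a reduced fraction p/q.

368/39

Using pₖ = aₖpₖ₋₁ + pₖ₋₂ and qₖ = aₖqₖ₋₁ + qₖ₋₂:
  k=0: a=9, p=9, q=1
  k=1: a=2, p=19, q=2
  k=2: a=3, p=66, q=7
  k=3: a=2, p=151, q=16
  k=4: a=2, p=368, q=39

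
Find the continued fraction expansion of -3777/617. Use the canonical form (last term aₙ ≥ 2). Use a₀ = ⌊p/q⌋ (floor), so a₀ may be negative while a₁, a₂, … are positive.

[-7; 1, 7, 4, 2, 2, 3]

-3777 = -7·617 + 542
617 = 1·542 + 75
542 = 7·75 + 17
75 = 4·17 + 7
17 = 2·7 + 3
7 = 2·3 + 1
3 = 3·1 + 0  (stop)
So -3777/617 = [-7; 1, 7, 4, 2, 2, 3].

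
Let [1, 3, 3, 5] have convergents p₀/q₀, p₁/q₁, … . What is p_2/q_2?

13/10

Using pₖ = aₖpₖ₋₁ + pₖ₋₂, qₖ = aₖqₖ₋₁ + qₖ₋₂ (with p₋₁=1, p₋₂=0, q₋₁=0, q₋₂=1):
  k=0: a=1, p=1, q=1
  k=1: a=3, p=4, q=3
  k=2: a=3, p=13, q=10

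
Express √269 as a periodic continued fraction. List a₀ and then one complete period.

[16; 2, 2, 32]

a₀ = ⌊√269⌋ = 16.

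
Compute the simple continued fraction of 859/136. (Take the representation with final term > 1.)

859 = 6×136 + 43
136 = 3×43 + 7
43 = 6×7 + 1
7 = 7×1 + 0  (stop)
So 859/136 = [6; 3, 6, 7].

[6; 3, 6, 7]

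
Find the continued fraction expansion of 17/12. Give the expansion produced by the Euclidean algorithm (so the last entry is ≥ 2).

[1; 2, 2, 2]

17 = 1×12 + 5
12 = 2×5 + 2
5 = 2×2 + 1
2 = 2×1 + 0  (stop)
So 17/12 = [1; 2, 2, 2].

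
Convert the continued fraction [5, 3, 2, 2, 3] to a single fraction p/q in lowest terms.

Using pₖ = aₖpₖ₋₁ + pₖ₋₂ and qₖ = aₖqₖ₋₁ + qₖ₋₂:
  k=0: a=5, p=5, q=1
  k=1: a=3, p=16, q=3
  k=2: a=2, p=37, q=7
  k=3: a=2, p=90, q=17
  k=4: a=3, p=307, q=58

307/58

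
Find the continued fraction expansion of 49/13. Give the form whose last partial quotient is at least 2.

49 = 3*13 + 10
13 = 1*10 + 3
10 = 3*3 + 1
3 = 3*1 + 0  (stop)
So 49/13 = [3; 1, 3, 3].

[3; 1, 3, 3]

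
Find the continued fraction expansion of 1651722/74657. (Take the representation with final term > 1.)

[22; 8, 18, 15, 11, 3]

1651722 = 22×74657 + 9268
74657 = 8×9268 + 513
9268 = 18×513 + 34
513 = 15×34 + 3
34 = 11×3 + 1
3 = 3×1 + 0  (stop)
So 1651722/74657 = [22; 8, 18, 15, 11, 3].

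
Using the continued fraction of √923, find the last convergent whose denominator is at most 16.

√923 = [30; 2, 1, 1, 1, 2, 60, …] (period length 6).
Convergents:
  p_0/q_0 = 30/1
  p_1/q_1 = 61/2
  p_2/q_2 = 91/3
  p_3/q_3 = 152/5
  p_4/q_4 = 243/8
  p_5/q_5 = 638/21
q_4 = 8 ≤ 16 < 21 = q_5, so the answer is 243/8.

243/8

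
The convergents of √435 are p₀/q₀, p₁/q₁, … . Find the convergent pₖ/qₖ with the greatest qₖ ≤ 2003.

36520/1751

√435 = [20; 1, 5, 1, 40, …] (period length 4).
Convergents:
  p_0/q_0 = 20/1
  p_1/q_1 = 21/1
  p_2/q_2 = 125/6
  p_3/q_3 = 146/7
  p_4/q_4 = 5965/286
  p_5/q_5 = 6111/293
  p_6/q_6 = 36520/1751
  p_7/q_7 = 42631/2044
q_6 = 1751 ≤ 2003 < 2044 = q_7, so the answer is 36520/1751.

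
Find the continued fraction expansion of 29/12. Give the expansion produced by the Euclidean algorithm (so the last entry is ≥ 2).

[2; 2, 2, 2]

29 = 2×12 + 5
12 = 2×5 + 2
5 = 2×2 + 1
2 = 2×1 + 0  (stop)
So 29/12 = [2; 2, 2, 2].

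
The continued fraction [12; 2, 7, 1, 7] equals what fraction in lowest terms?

Using pₖ = aₖpₖ₋₁ + pₖ₋₂ and qₖ = aₖqₖ₋₁ + qₖ₋₂:
  k=0: a=12, p=12, q=1
  k=1: a=2, p=25, q=2
  k=2: a=7, p=187, q=15
  k=3: a=1, p=212, q=17
  k=4: a=7, p=1671, q=134

1671/134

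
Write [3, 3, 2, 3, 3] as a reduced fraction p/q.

260/79

Using pₖ = aₖpₖ₋₁ + pₖ₋₂ and qₖ = aₖqₖ₋₁ + qₖ₋₂:
  k=0: a=3, p=3, q=1
  k=1: a=3, p=10, q=3
  k=2: a=2, p=23, q=7
  k=3: a=3, p=79, q=24
  k=4: a=3, p=260, q=79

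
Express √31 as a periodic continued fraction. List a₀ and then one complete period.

[5; 1, 1, 3, 5, 3, 1, 1, 10]

a₀ = ⌊√31⌋ = 5.
With m₀=0, d₀=1 and mₖ₊₁ = dₖaₖ − mₖ, dₖ₊₁ = (n − mₖ₊₁²)/dₖ, aₖ₊₁ = ⌊(a₀+mₖ₊₁)/dₖ₊₁⌋:
  k=1: m=5, d=6, a=1
  k=2: m=1, d=5, a=1
  k=3: m=4, d=3, a=3
  k=4: m=5, d=2, a=5
  k=5: m=5, d=3, a=3
  k=6: m=4, d=5, a=1
  k=7: m=1, d=6, a=1
  k=8: m=5, d=1, a=10
d=1 and a=2a₀=10 at k=8, so the next step gives (m, d) = (5, 6) again — its k=1 value — and the period has length 8.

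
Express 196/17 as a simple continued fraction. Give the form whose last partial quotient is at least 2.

[11; 1, 1, 8]

196 = 11×17 + 9
17 = 1×9 + 8
9 = 1×8 + 1
8 = 8×1 + 0  (stop)
So 196/17 = [11; 1, 1, 8].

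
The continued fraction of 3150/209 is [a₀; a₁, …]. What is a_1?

3150 = 15·209 + 15   →  a_0 = 15
209 = 13·15 + 14   →  a_1 = 13

13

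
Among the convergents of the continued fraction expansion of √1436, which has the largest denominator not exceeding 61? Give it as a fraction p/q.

720/19

√1436 = [37; 1, 8, 2, 18, 2, 8, 1, 74, …] (period length 8).
Convergents:
  p_0/q_0 = 37/1
  p_1/q_1 = 38/1
  p_2/q_2 = 341/9
  p_3/q_3 = 720/19
  p_4/q_4 = 13301/351
q_3 = 19 ≤ 61 < 351 = q_4, so the answer is 720/19.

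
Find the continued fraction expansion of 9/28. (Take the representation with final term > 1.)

9 = 0×28 + 9
28 = 3×9 + 1
9 = 9×1 + 0  (stop)
So 9/28 = [0; 3, 9].

[0; 3, 9]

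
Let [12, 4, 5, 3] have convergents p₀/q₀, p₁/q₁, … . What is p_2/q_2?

Using pₖ = aₖpₖ₋₁ + pₖ₋₂, qₖ = aₖqₖ₋₁ + qₖ₋₂ (with p₋₁=1, p₋₂=0, q₋₁=0, q₋₂=1):
  k=0: a=12, p=12, q=1
  k=1: a=4, p=49, q=4
  k=2: a=5, p=257, q=21

257/21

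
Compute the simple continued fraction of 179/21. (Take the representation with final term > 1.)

179 = 8·21 + 11
21 = 1·11 + 10
11 = 1·10 + 1
10 = 10·1 + 0  (stop)
So 179/21 = [8; 1, 1, 10].

[8; 1, 1, 10]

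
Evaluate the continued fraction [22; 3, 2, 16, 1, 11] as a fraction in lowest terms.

Fold from the inside: start with 11/1.
  1 + 1/11 = 12/11
  16 + 11/12 = 203/12
  2 + 12/203 = 418/203
  3 + 203/418 = 1457/418
  22 + 418/1457 = 32472/1457

32472/1457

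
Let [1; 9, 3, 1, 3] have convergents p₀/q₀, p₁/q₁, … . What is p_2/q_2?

Using pₖ = aₖpₖ₋₁ + pₖ₋₂, qₖ = aₖqₖ₋₁ + qₖ₋₂ (with p₋₁=1, p₋₂=0, q₋₁=0, q₋₂=1):
  k=0: a=1, p=1, q=1
  k=1: a=9, p=10, q=9
  k=2: a=3, p=31, q=28

31/28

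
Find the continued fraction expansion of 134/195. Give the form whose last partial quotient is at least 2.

134 = 0×195 + 134
195 = 1×134 + 61
134 = 2×61 + 12
61 = 5×12 + 1
12 = 12×1 + 0  (stop)
So 134/195 = [0; 1, 2, 5, 12].

[0; 1, 2, 5, 12]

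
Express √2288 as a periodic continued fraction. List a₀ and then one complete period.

[47; 1, 4, 1, 94]

a₀ = ⌊√2288⌋ = 47.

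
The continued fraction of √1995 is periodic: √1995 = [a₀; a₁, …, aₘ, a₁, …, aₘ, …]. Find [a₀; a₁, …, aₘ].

[44; 1, 1, 1, 88]

a₀ = ⌊√1995⌋ = 44.
With m₀=0, d₀=1 and mₖ₊₁ = dₖaₖ − mₖ, dₖ₊₁ = (n − mₖ₊₁²)/dₖ, aₖ₊₁ = ⌊(a₀+mₖ₊₁)/dₖ₊₁⌋:
  k=1: m=44, d=59, a=1
  k=2: m=15, d=30, a=1
  k=3: m=15, d=59, a=1
  k=4: m=44, d=1, a=88
d=1 and a=2a₀=88 at k=4, so the next step gives (m, d) = (44, 59) again — its k=1 value — and the period has length 4.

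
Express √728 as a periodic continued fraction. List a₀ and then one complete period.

a₀ = ⌊√728⌋ = 26.

[26; 1, 52]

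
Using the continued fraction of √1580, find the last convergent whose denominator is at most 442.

√1580 = [39; 1, 2, 1, 78, …] (period length 4).
Convergents:
  p_0/q_0 = 39/1
  p_1/q_1 = 40/1
  p_2/q_2 = 119/3
  p_3/q_3 = 159/4
  p_4/q_4 = 12521/315
  p_5/q_5 = 12680/319
  p_6/q_6 = 37881/953
q_5 = 319 ≤ 442 < 953 = q_6, so the answer is 12680/319.

12680/319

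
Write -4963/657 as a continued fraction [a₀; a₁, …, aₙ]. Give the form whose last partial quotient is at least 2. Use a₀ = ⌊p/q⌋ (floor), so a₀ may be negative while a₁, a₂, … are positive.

-4963 = -8×657 + 293
657 = 2×293 + 71
293 = 4×71 + 9
71 = 7×9 + 8
9 = 1×8 + 1
8 = 8×1 + 0  (stop)
So -4963/657 = [-8; 2, 4, 7, 1, 8].

[-8; 2, 4, 7, 1, 8]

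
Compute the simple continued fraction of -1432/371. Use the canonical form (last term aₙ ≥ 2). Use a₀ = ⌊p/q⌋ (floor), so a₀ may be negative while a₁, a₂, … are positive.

[-4; 7, 7, 2, 3]

-1432 = -4*371 + 52
371 = 7*52 + 7
52 = 7*7 + 3
7 = 2*3 + 1
3 = 3*1 + 0  (stop)
So -1432/371 = [-4; 7, 7, 2, 3].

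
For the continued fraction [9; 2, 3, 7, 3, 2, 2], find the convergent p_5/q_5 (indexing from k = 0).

Using pₖ = aₖpₖ₋₁ + pₖ₋₂, qₖ = aₖqₖ₋₁ + qₖ₋₂ (with p₋₁=1, p₋₂=0, q₋₁=0, q₋₂=1):
  k=0: a=9, p=9, q=1
  k=1: a=2, p=19, q=2
  k=2: a=3, p=66, q=7
  k=3: a=7, p=481, q=51
  k=4: a=3, p=1509, q=160
  k=5: a=2, p=3499, q=371

3499/371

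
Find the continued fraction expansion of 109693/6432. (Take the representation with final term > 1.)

[17; 18, 2, 3, 16, 3]

109693 = 17*6432 + 349
6432 = 18*349 + 150
349 = 2*150 + 49
150 = 3*49 + 3
49 = 16*3 + 1
3 = 3*1 + 0  (stop)
So 109693/6432 = [17; 18, 2, 3, 16, 3].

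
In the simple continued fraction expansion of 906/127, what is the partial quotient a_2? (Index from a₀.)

906 = 7·127 + 17   →  a_0 = 7
127 = 7·17 + 8   →  a_1 = 7
17 = 2·8 + 1   →  a_2 = 2

2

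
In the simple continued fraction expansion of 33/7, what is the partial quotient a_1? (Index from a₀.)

1

33 = 4·7 + 5   →  a_0 = 4
7 = 1·5 + 2   →  a_1 = 1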